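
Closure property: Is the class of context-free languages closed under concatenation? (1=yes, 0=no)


CFL closure properties:
  Closed under: union, concatenation, Kleene star
  NOT closed under: intersection, complement
Operation 'concatenation' is in closed list -> Yes (closed)

1


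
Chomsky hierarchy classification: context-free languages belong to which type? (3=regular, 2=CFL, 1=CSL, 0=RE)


Chomsky hierarchy levels:
  Type 3: Regular (DFA/NFA/regex)
  Type 2: Context-free (PDA)
  Type 1: Context-sensitive
  Type 0: Recursively enumerable (TM)
'context-free' corresponds to Type 2

2


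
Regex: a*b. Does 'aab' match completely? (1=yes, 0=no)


Pattern: a*b
String: 'aab'
Pattern requires: zero or more 'a's followed by exactly one 'b'
Found 2 leading 'a's
Remaining: 'b'
Remaining is exactly 'b' -> match
Result: 1

1


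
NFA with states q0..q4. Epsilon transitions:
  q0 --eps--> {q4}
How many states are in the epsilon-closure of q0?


Starting from q0
Initialize closure = {q0}
Follow epsilon from q0 -> add q4
Final closure: {q0, q4}
Size = 2

2


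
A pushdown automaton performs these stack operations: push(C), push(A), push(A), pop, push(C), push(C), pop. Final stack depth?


Tracing stack operations:
  push(C) -> stack = [C], depth=1
  push(A) -> stack = [C,A], depth=2
  push(A) -> stack = [C,A,A], depth=3
  pop -> removed A, stack = [C,A], depth=2
  push(C) -> stack = [C,A,C], depth=3
  push(C) -> stack = [C,A,C,C], depth=4
  pop -> removed C, stack = [C,A,C], depth=3
Final depth = 3

3


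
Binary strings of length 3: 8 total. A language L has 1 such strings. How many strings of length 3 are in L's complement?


Alphabet: {0,1}
String length: 3
Total strings of length 3 = 2^3 = 8
Strings in L = 1
Complement = total - |L|
= 8 - 1
= 7

7


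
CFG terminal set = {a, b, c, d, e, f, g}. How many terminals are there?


Terminal symbols: a, b, c, d, e, f, g
Counting each: a (#1), b (#2), c (#3), d (#4), e (#5), f (#6), g (#7)
Total = 7

7


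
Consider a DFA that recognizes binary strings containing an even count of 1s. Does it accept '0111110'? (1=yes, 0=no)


DFA has 2 states: q_even (start, accept=yes) and q_odd
Processing string '0111110' character by character:
  Position 0: read '0', 1-count=0 -> q_even (no change)
  Position 1: read '1', 1-count=1 -> q_odd
  Position 2: read '1', 1-count=2 -> q_even
  Position 3: read '1', 1-count=3 -> q_odd
  Position 4: read '1', 1-count=4 -> q_even
  Position 5: read '1', 1-count=5 -> q_odd
  Position 6: read '0', 1-count=5 -> q_odd (no change)
Final state: q_odd, total 1s = 5 (odd); the DFA requires an even count -> reject

0


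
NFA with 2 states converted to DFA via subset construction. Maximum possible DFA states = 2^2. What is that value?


NFA has 2 states
Subset construction: each DFA state = subset of NFA states
Maximum subsets = 2^2
2^2 = 4

4


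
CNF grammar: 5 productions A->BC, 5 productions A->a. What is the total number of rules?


CNF allows two rule forms:
  A -> BC (binary): 5 rules
  A -> a (terminal): 5 rules
Total = 5 + 5 = 10

10


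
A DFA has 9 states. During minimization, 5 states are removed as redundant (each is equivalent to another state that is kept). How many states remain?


Original DFA: 9 states
Redundant states removed: 5
Minimized states = original - removed
= 9 - 5
= 4

4


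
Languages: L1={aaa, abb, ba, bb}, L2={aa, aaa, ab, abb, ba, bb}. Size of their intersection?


L1 = {aaa, abb, ba, bb}
L2 = {aa, aaa, ab, abb, ba, bb}
Checking each string in L1 against L2:
  'aaa': in L2? Yes
  'abb': in L2? Yes
  'ba': in L2? Yes
  'bb': in L2? Yes
Intersection = {aaa, abb, ba, bb}
|L1 ∩ L2| = 4

4


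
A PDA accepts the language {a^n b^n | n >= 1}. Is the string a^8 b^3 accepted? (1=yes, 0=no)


Language requires equal numbers of a's and b's
PDA pushes for each 'a', pops for each 'b'
Number of a's = 8
Number of b's = 3
8 != 3 -> Reject

0


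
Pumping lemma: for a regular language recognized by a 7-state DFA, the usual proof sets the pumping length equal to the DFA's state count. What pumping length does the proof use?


Pumping lemma for regular languages (standard proof):
Take p = |Q|, the number of DFA states.
Any string of length >= |Q| passes through |Q|+1 states while reading its first |Q| symbols,
so by pigeonhole some state repeats, giving the loop that can be pumped.
Here |Q| = 7
Therefore the proof uses p = 7

7


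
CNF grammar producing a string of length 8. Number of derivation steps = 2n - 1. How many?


Chomsky Normal Form derivation:
String length n = 8
Each step either:
  - Splits a nonterminal into two (n-1 such steps)
  - Converts a nonterminal to terminal (n such steps)
Total = (n-1) + n = 2n - 1
= 2(8) - 1
= 16 - 1
= 15

15


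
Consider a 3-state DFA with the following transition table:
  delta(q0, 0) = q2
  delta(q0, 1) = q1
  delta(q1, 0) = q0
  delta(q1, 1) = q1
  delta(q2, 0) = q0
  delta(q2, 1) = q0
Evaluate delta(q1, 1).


Looking up transition function:
delta(q1, 1) in the table
Row: q1, Column: 1
Result: q1

q1


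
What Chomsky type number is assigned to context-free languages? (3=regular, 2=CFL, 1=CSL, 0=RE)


Chomsky hierarchy levels:
  Type 3: Regular (DFA/NFA/regex)
  Type 2: Context-free (PDA)
  Type 1: Context-sensitive
  Type 0: Recursively enumerable (TM)
'context-free' corresponds to Type 2

2


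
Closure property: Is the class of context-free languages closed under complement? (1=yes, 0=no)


CFL closure properties:
  Closed under: union, concatenation, Kleene star
  NOT closed under: intersection, complement
Operation 'complement' is in not-closed list -> No (not closed)

0


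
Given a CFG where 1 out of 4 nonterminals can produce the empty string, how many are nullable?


Nonterminals: {S, A, B, C}
A nonterminal is nullable if it can derive epsilon
Counting nullable nonterminals: 1
Total nullable = 1

1


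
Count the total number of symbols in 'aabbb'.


String: 'aabbb'
Counting characters:
  'a' appears 2 time(s)
  'b' appears 3 time(s)
Total length = 2 + 3 = 5

5


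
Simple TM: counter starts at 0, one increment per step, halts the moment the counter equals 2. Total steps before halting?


Counter starts at 0. Counting sequence:
  Step 1: counter = 1
  Step 2: counter = 2
Counter reached 2 -> halt
Total steps = 2

2


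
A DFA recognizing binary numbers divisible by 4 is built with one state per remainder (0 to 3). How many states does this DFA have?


Divisibility by 4 is tracked via the remainder mod 4: 0, 1, ..., 3
The construction assigns one state to each remainder
Number of remainders = 4

4


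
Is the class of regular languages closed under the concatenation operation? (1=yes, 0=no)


Regular languages are closed under:
- Union (DFA product construction)
- Intersection (DFA product construction)
- Complement (swap accept/reject states)
- Concatenation (NFA construction)
- Kleene star (NFA construction)
concatenation is in this list
Therefore: closed

1


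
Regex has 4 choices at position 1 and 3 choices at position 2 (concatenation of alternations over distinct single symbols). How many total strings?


First group: 4 alternatives
Second group: 3 alternatives
Concatenation: each choice from group 1 pairs with each from group 2
Total = 4 x 3 = 12

12


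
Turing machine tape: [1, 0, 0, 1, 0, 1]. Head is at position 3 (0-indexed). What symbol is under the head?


Tape: [1, 0, 0, 1, 0, 1]
Positions: 0 1 2 3 4 5
Values:    1 0 0 1 0 1
Head at position 3
tape[3] = 1

1


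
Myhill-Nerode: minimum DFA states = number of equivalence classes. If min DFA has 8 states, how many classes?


Myhill-Nerode theorem:
Number of equivalence classes = number of states in minimal DFA
Minimal DFA states = 8
Therefore equivalence classes = 8

8


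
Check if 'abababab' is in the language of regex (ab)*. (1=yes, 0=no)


Pattern: (ab)*
String: 'abababab'
Pattern requires: zero or more repetitions of 'ab'
Pairs: ['ab', 'ab', 'ab', 'ab']
All pairs are 'ab'? Yes
Result: 1

1


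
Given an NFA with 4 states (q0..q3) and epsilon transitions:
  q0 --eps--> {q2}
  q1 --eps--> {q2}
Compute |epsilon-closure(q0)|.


Starting from q0
Initialize closure = {q0}
Follow epsilon from q0 -> add q2
Final closure: {q0, q2}
Size = 2

2


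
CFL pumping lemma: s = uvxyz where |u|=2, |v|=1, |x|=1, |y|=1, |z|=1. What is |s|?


|s| = |u| + |v| + |x| + |y| + |z|
= 2 + 1 + 1 + 1 + 1
= 3 + 1 + 2
= 4 + 2
= 6

6


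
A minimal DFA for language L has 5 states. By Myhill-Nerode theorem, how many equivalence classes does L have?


Myhill-Nerode theorem:
Number of equivalence classes = number of states in minimal DFA
Minimal DFA states = 5
Therefore equivalence classes = 5

5


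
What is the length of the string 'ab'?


String: 'ab'
Counting characters:
  'a' appears 1 time(s)
  'b' appears 1 time(s)
Total length = 1 + 1 = 2

2


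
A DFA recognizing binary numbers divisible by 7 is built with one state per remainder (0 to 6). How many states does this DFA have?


Divisibility by 7 is tracked via the remainder mod 7: 0, 1, ..., 6
The construction assigns one state to each remainder
Number of remainders = 7

7


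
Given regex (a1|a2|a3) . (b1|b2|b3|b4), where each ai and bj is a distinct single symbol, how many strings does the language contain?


First group: 3 alternatives
Second group: 4 alternatives
Concatenation: each choice from group 1 pairs with each from group 2
Total = 3 x 4 = 12

12


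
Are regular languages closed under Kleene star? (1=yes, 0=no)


Regular languages are closed under:
- Union (DFA product construction)
- Intersection (DFA product construction)
- Complement (swap accept/reject states)
- Concatenation (NFA construction)
- Kleene star (NFA construction)
Kleene star is in this list
Therefore: closed

1


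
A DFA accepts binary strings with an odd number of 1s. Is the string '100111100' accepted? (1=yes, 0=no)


DFA has 2 states: q_even (start, accept=no) and q_odd
Processing string '100111100' character by character:
  Position 0: read '1', 1-count=1 -> q_odd
  Position 1: read '0', 1-count=1 -> q_odd (no change)
  Position 2: read '0', 1-count=1 -> q_odd (no change)
  Position 3: read '1', 1-count=2 -> q_even
  Position 4: read '1', 1-count=3 -> q_odd
  Position 5: read '1', 1-count=4 -> q_even
  Position 6: read '1', 1-count=5 -> q_odd
  Position 7: read '0', 1-count=5 -> q_odd (no change)
  Position 8: read '0', 1-count=5 -> q_odd (no change)
Final state: q_odd, total 1s = 5 (odd); the DFA requires an odd count -> accept

1


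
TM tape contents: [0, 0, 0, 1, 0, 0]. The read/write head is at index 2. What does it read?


Tape: [0, 0, 0, 1, 0, 0]
Positions: 0 1 2 3 4 5
Values:    0 0 0 1 0 0
Head at position 2
tape[2] = 0

0


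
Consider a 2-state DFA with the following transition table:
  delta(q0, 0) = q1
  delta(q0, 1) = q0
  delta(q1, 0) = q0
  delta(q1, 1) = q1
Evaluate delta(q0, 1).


Looking up transition function:
delta(q0, 1) in the table
Row: q0, Column: 1
Result: q0

q0


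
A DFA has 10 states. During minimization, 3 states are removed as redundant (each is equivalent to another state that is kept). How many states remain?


Original DFA: 10 states
Redundant states removed: 3
Minimized states = original - removed
= 10 - 3
= 7

7


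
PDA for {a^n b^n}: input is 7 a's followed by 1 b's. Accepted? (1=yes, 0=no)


Language requires equal numbers of a's and b's
PDA pushes for each 'a', pops for each 'b'
Number of a's = 7
Number of b's = 1
7 != 1 -> Reject

0


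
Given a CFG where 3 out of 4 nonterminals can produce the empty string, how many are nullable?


Nonterminals: {S, A, B, C}
A nonterminal is nullable if it can derive epsilon
Counting nullable nonterminals: 3
Total nullable = 3

3


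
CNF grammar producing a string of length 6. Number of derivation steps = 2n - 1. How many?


Chomsky Normal Form derivation:
String length n = 6
Each step either:
  - Splits a nonterminal into two (n-1 such steps)
  - Converts a nonterminal to terminal (n such steps)
Total = (n-1) + n = 2n - 1
= 2(6) - 1
= 12 - 1
= 11

11


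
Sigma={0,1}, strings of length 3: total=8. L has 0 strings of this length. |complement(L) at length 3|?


Alphabet: {0,1}
String length: 3
Total strings of length 3 = 2^3 = 8
Strings in L = 0
Complement = total - |L|
= 8 - 0
= 8

8


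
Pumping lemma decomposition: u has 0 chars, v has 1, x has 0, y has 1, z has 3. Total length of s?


|s| = |u| + |v| + |x| + |y| + |z|
= 0 + 1 + 0 + 1 + 3
= 1 + 0 + 4
= 1 + 4
= 5

5


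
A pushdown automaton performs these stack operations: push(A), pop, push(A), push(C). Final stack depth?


Tracing stack operations:
  push(A) -> stack = [A], depth=1
  pop -> removed A, stack = [], depth=0
  push(A) -> stack = [A], depth=1
  push(C) -> stack = [A,C], depth=2
Final depth = 2

2


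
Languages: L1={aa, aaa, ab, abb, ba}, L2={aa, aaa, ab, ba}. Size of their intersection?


L1 = {aa, aaa, ab, abb, ba}
L2 = {aa, aaa, ab, ba}
Checking each string in L1 against L2:
  'aa': in L2? Yes
  'aaa': in L2? Yes
  'ab': in L2? Yes
  'abb': in L2? No
  'ba': in L2? Yes
Intersection = {aa, aaa, ab, ba}
|L1 ∩ L2| = 4

4


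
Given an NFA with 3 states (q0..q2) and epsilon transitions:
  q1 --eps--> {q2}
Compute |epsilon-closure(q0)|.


Starting from q0
Initialize closure = {q0}
q0 has no outgoing epsilon transitions -> nothing to add
Final closure: {q0}
Size = 1

1


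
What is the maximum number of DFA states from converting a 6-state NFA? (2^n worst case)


NFA has 6 states
Subset construction: each DFA state = subset of NFA states
Maximum subsets = 2^6
2^6 = 64

64


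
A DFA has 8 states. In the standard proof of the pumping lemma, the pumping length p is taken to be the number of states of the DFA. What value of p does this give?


Pumping lemma for regular languages (standard proof):
Take p = |Q|, the number of DFA states.
Any string of length >= |Q| passes through |Q|+1 states while reading its first |Q| symbols,
so by pigeonhole some state repeats, giving the loop that can be pumped.
Here |Q| = 8
Therefore the proof uses p = 8

8


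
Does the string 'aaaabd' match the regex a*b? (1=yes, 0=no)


Pattern: a*b
String: 'aaaabd'
Pattern requires: zero or more 'a's followed by exactly one 'b'
Found 4 leading 'a's
Remaining: 'bd'
Remaining is not 'b' -> no match
Result: 0

0


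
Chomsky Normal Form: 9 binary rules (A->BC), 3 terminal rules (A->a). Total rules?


CNF allows two rule forms:
  A -> BC (binary): 9 rules
  A -> a (terminal): 3 rules
Total = 9 + 3 = 12

12


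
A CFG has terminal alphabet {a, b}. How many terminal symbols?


Terminal symbols: a, b
Counting each: a (#1), b (#2)
Total = 2

2


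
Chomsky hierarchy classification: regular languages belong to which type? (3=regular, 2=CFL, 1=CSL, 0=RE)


Chomsky hierarchy levels:
  Type 3: Regular (DFA/NFA/regex)
  Type 2: Context-free (PDA)
  Type 1: Context-sensitive
  Type 0: Recursively enumerable (TM)
'regular' corresponds to Type 3

3


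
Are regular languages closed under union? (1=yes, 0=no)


Regular languages are closed under all standard operations:
- Union: Yes (product construction)
- Intersection: Yes (product construction)
- Complement: Yes (swap accept/reject)
- Concatenation: Yes (NFA construction)
Operation: union -> Closed

1


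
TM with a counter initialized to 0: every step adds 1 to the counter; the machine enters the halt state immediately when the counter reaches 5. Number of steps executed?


Counter starts at 0. Counting sequence:
  Step 1: counter = 1
  Step 2: counter = 2
  Step 3: counter = 3
  Step 4: counter = 4
  Step 5: counter = 5
Counter reached 5 -> halt
Total steps = 5

5


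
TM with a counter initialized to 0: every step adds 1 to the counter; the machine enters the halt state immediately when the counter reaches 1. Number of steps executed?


Counter starts at 0. Counting sequence:
  Step 1: counter = 1
Counter reached 1 -> halt
Total steps = 1

1


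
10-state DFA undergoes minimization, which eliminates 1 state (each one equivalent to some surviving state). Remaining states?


Original DFA: 10 states
Redundant states removed: 1
Minimized states = original - removed
= 10 - 1
= 9

9


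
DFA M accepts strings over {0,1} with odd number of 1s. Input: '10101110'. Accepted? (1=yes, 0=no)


DFA has 2 states: q_even (start, accept=no) and q_odd
Processing string '10101110' character by character:
  Position 0: read '1', 1-count=1 -> q_odd
  Position 1: read '0', 1-count=1 -> q_odd (no change)
  Position 2: read '1', 1-count=2 -> q_even
  Position 3: read '0', 1-count=2 -> q_even (no change)
  Position 4: read '1', 1-count=3 -> q_odd
  Position 5: read '1', 1-count=4 -> q_even
  Position 6: read '1', 1-count=5 -> q_odd
  Position 7: read '0', 1-count=5 -> q_odd (no change)
Final state: q_odd, total 1s = 5 (odd); the DFA requires an odd count -> accept

1


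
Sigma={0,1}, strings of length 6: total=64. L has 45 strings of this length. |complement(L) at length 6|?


Alphabet: {0,1}
String length: 6
Total strings of length 6 = 2^6 = 64
Strings in L = 45
Complement = total - |L|
= 64 - 45
= 19

19


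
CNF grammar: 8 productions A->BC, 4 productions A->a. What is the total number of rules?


CNF allows two rule forms:
  A -> BC (binary): 8 rules
  A -> a (terminal): 4 rules
Total = 8 + 4 = 12

12


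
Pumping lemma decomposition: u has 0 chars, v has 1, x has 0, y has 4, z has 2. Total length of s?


|s| = |u| + |v| + |x| + |y| + |z|
= 0 + 1 + 0 + 4 + 2
= 1 + 0 + 6
= 1 + 6
= 7

7


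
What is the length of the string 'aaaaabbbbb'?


String: 'aaaaabbbbb'
Counting characters:
  'a' appears 5 time(s)
  'b' appears 5 time(s)
Total length = 5 + 5 = 10

10


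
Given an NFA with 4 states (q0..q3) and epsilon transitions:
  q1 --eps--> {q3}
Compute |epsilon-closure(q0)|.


Starting from q0
Initialize closure = {q0}
q0 has no outgoing epsilon transitions -> nothing to add
Final closure: {q0}
Size = 1

1


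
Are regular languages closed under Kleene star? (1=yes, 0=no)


Regular languages are closed under:
- Union (DFA product construction)
- Intersection (DFA product construction)
- Complement (swap accept/reject states)
- Concatenation (NFA construction)
- Kleene star (NFA construction)
Kleene star is in this list
Therefore: closed

1


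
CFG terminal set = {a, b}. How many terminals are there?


Terminal symbols: a, b
Counting each: a (#1), b (#2)
Total = 2

2


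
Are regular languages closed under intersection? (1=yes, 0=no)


Regular languages are closed under all standard operations:
- Union: Yes (product construction)
- Intersection: Yes (product construction)
- Complement: Yes (swap accept/reject)
- Concatenation: Yes (NFA construction)
Operation: intersection -> Closed

1


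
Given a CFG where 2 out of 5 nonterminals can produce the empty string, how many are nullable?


Nonterminals: {S, A, B, C, D}
A nonterminal is nullable if it can derive epsilon
Counting nullable nonterminals: 2
Total nullable = 2

2


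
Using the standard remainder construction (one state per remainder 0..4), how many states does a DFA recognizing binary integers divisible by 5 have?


Divisibility by 5 is tracked via the remainder mod 5: 0, 1, ..., 4
The construction assigns one state to each remainder
Number of remainders = 5

5


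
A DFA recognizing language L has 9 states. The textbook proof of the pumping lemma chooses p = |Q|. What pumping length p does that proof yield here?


Pumping lemma for regular languages (standard proof):
Take p = |Q|, the number of DFA states.
Any string of length >= |Q| passes through |Q|+1 states while reading its first |Q| symbols,
so by pigeonhole some state repeats, giving the loop that can be pumped.
Here |Q| = 9
Therefore the proof uses p = 9

9


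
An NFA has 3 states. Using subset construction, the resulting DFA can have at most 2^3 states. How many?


NFA has 3 states
Subset construction: each DFA state = subset of NFA states
Maximum subsets = 2^3
2^3 = 8

8


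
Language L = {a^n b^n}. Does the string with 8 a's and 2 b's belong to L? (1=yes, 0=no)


Language requires equal numbers of a's and b's
PDA pushes for each 'a', pops for each 'b'
Number of a's = 8
Number of b's = 2
8 != 2 -> Reject

0


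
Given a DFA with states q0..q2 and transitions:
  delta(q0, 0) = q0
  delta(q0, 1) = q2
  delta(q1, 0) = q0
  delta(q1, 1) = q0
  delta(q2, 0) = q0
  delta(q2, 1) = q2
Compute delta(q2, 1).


Looking up transition function:
delta(q2, 1) in the table
Row: q2, Column: 1
Result: q2

q2


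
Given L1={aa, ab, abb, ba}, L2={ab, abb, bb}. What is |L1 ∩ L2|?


L1 = {aa, ab, abb, ba}
L2 = {ab, abb, bb}
Checking each string in L1 against L2:
  'aa': in L2? No
  'ab': in L2? Yes
  'abb': in L2? Yes
  'ba': in L2? No
Intersection = {ab, abb}
|L1 ∩ L2| = 2

2


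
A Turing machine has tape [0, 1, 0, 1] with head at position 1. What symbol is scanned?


Tape: [0, 1, 0, 1]
Positions: 0 1 2 3
Values:    0 1 0 1
Head at position 1
tape[1] = 1

1


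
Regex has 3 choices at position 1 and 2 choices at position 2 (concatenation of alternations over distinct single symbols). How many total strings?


First group: 3 alternatives
Second group: 2 alternatives
Concatenation: each choice from group 1 pairs with each from group 2
Total = 3 x 2 = 6

6


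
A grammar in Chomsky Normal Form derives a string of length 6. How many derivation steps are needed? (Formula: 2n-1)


Chomsky Normal Form derivation:
String length n = 6
Each step either:
  - Splits a nonterminal into two (n-1 such steps)
  - Converts a nonterminal to terminal (n such steps)
Total = (n-1) + n = 2n - 1
= 2(6) - 1
= 12 - 1
= 11

11


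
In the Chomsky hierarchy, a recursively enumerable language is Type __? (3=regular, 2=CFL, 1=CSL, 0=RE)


Chomsky hierarchy levels:
  Type 3: Regular (DFA/NFA/regex)
  Type 2: Context-free (PDA)
  Type 1: Context-sensitive
  Type 0: Recursively enumerable (TM)
'recursively enumerable' corresponds to Type 0

0


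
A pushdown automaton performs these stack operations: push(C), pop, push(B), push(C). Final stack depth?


Tracing stack operations:
  push(C) -> stack = [C], depth=1
  pop -> removed C, stack = [], depth=0
  push(B) -> stack = [B], depth=1
  push(C) -> stack = [B,C], depth=2
Final depth = 2

2


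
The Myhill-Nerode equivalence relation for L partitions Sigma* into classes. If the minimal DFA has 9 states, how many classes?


Myhill-Nerode theorem:
Number of equivalence classes = number of states in minimal DFA
Minimal DFA states = 9
Therefore equivalence classes = 9

9


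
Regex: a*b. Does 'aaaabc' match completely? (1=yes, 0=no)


Pattern: a*b
String: 'aaaabc'
Pattern requires: zero or more 'a's followed by exactly one 'b'
Found 4 leading 'a's
Remaining: 'bc'
Remaining is not 'b' -> no match
Result: 0

0


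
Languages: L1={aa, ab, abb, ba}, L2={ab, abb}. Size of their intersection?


L1 = {aa, ab, abb, ba}
L2 = {ab, abb}
Checking each string in L1 against L2:
  'aa': in L2? No
  'ab': in L2? Yes
  'abb': in L2? Yes
  'ba': in L2? No
Intersection = {ab, abb}
|L1 ∩ L2| = 2

2


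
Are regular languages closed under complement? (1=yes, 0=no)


Regular languages are closed under:
- Union (DFA product construction)
- Intersection (DFA product construction)
- Complement (swap accept/reject states)
- Concatenation (NFA construction)
- Kleene star (NFA construction)
complement is in this list
Therefore: closed

1


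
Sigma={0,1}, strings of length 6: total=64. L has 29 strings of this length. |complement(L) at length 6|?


Alphabet: {0,1}
String length: 6
Total strings of length 6 = 2^6 = 64
Strings in L = 29
Complement = total - |L|
= 64 - 29
= 35

35


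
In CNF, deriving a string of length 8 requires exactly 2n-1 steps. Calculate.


Chomsky Normal Form derivation:
String length n = 8
Each step either:
  - Splits a nonterminal into two (n-1 such steps)
  - Converts a nonterminal to terminal (n such steps)
Total = (n-1) + n = 2n - 1
= 2(8) - 1
= 16 - 1
= 15

15


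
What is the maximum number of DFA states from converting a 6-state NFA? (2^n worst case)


NFA has 6 states
Subset construction: each DFA state = subset of NFA states
Maximum subsets = 2^6
2^6 = 64

64


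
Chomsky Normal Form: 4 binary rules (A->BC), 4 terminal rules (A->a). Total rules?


CNF allows two rule forms:
  A -> BC (binary): 4 rules
  A -> a (terminal): 4 rules
Total = 4 + 4 = 8

8


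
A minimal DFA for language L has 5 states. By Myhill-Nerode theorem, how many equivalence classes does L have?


Myhill-Nerode theorem:
Number of equivalence classes = number of states in minimal DFA
Minimal DFA states = 5
Therefore equivalence classes = 5

5


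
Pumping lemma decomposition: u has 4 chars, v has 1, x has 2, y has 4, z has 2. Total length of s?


|s| = |u| + |v| + |x| + |y| + |z|
= 4 + 1 + 2 + 4 + 2
= 5 + 2 + 6
= 7 + 6
= 13

13


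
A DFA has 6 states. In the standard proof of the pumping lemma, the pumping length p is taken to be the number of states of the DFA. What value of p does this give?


Pumping lemma for regular languages (standard proof):
Take p = |Q|, the number of DFA states.
Any string of length >= |Q| passes through |Q|+1 states while reading its first |Q| symbols,
so by pigeonhole some state repeats, giving the loop that can be pumped.
Here |Q| = 6
Therefore the proof uses p = 6

6


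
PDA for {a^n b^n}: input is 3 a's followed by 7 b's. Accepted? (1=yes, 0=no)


Language requires equal numbers of a's and b's
PDA pushes for each 'a', pops for each 'b'
Number of a's = 3
Number of b's = 7
3 != 7 -> Reject

0


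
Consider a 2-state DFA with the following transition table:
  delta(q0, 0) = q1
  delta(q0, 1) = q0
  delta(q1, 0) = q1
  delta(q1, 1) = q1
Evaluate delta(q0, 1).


Looking up transition function:
delta(q0, 1) in the table
Row: q0, Column: 1
Result: q0

q0


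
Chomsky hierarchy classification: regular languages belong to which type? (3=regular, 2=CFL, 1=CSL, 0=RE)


Chomsky hierarchy levels:
  Type 3: Regular (DFA/NFA/regex)
  Type 2: Context-free (PDA)
  Type 1: Context-sensitive
  Type 0: Recursively enumerable (TM)
'regular' corresponds to Type 3

3


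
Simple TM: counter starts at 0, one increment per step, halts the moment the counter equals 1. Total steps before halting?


Counter starts at 0. Counting sequence:
  Step 1: counter = 1
Counter reached 1 -> halt
Total steps = 1

1


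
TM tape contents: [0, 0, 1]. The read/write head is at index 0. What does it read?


Tape: [0, 0, 1]
Positions: 0 1 2
Values:    0 0 1
Head at position 0
tape[0] = 0

0


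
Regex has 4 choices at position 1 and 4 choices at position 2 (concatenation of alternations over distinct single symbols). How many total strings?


First group: 4 alternatives
Second group: 4 alternatives
Concatenation: each choice from group 1 pairs with each from group 2
Total = 4 x 4 = 16

16


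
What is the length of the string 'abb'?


String: 'abb'
Counting characters:
  'a' appears 1 time(s)
  'b' appears 2 time(s)
Total length = 1 + 2 = 3

3


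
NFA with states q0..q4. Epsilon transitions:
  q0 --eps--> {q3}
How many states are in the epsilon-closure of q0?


Starting from q0
Initialize closure = {q0}
Follow epsilon from q0 -> add q3
Final closure: {q0, q3}
Size = 2

2


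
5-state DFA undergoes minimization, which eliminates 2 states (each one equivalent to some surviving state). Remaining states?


Original DFA: 5 states
Redundant states removed: 2
Minimized states = original - removed
= 5 - 2
= 3

3


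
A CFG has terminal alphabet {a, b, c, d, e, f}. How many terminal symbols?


Terminal symbols: a, b, c, d, e, f
Counting each: a (#1), b (#2), c (#3), d (#4), e (#5), f (#6)
Total = 6

6


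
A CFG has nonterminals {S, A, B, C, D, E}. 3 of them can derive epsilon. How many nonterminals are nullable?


Nonterminals: {S, A, B, C, D, E}
A nonterminal is nullable if it can derive epsilon
Counting nullable nonterminals: 3
Total nullable = 3

3


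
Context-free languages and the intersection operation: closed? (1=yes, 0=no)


CFL closure properties:
  Closed under: union, concatenation, Kleene star
  NOT closed under: intersection, complement
Operation 'intersection' is in not-closed list -> No (not closed)

0


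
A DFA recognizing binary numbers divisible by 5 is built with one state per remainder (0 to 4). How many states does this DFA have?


Divisibility by 5 is tracked via the remainder mod 5: 0, 1, ..., 4
The construction assigns one state to each remainder
Number of remainders = 5

5


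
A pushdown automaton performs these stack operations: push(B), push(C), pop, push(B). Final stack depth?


Tracing stack operations:
  push(B) -> stack = [B], depth=1
  push(C) -> stack = [B,C], depth=2
  pop -> removed C, stack = [B], depth=1
  push(B) -> stack = [B,B], depth=2
Final depth = 2

2


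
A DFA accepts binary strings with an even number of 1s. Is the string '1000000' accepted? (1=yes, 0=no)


DFA has 2 states: q_even (start, accept=yes) and q_odd
Processing string '1000000' character by character:
  Position 0: read '1', 1-count=1 -> q_odd
  Position 1: read '0', 1-count=1 -> q_odd (no change)
  Position 2: read '0', 1-count=1 -> q_odd (no change)
  Position 3: read '0', 1-count=1 -> q_odd (no change)
  Position 4: read '0', 1-count=1 -> q_odd (no change)
  Position 5: read '0', 1-count=1 -> q_odd (no change)
  Position 6: read '0', 1-count=1 -> q_odd (no change)
Final state: q_odd, total 1s = 1 (odd); the DFA requires an even count -> reject

0


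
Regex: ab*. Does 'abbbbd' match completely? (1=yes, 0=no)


Pattern: ab*
String: 'abbbbd'
Pattern requires: exactly one 'a' followed by zero or more 'b's
First char is 'a' -> OK
Rest 'bbbbd': all b's? No
Result: 0

0


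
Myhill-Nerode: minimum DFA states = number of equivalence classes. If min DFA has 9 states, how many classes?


Myhill-Nerode theorem:
Number of equivalence classes = number of states in minimal DFA
Minimal DFA states = 9
Therefore equivalence classes = 9

9


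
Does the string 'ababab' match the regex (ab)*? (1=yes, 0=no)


Pattern: (ab)*
String: 'ababab'
Pattern requires: zero or more repetitions of 'ab'
Pairs: ['ab', 'ab', 'ab']
All pairs are 'ab'? Yes
Result: 1

1


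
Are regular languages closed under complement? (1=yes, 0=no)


Regular languages are closed under all standard operations:
- Union: Yes (product construction)
- Intersection: Yes (product construction)
- Complement: Yes (swap accept/reject)
- Concatenation: Yes (NFA construction)
Operation: complement -> Closed

1


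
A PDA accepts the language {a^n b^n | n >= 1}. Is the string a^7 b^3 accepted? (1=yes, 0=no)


Language requires equal numbers of a's and b's
PDA pushes for each 'a', pops for each 'b'
Number of a's = 7
Number of b's = 3
7 != 3 -> Reject

0


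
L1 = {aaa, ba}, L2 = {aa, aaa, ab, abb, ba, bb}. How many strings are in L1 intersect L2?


L1 = {aaa, ba}
L2 = {aa, aaa, ab, abb, ba, bb}
Checking each string in L1 against L2:
  'aaa': in L2? Yes
  'ba': in L2? Yes
Intersection = {aaa, ba}
|L1 ∩ L2| = 2

2


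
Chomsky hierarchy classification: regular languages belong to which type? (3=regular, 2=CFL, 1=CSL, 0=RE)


Chomsky hierarchy levels:
  Type 3: Regular (DFA/NFA/regex)
  Type 2: Context-free (PDA)
  Type 1: Context-sensitive
  Type 0: Recursively enumerable (TM)
'regular' corresponds to Type 3

3


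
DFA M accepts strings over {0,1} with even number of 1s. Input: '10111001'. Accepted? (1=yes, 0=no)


DFA has 2 states: q_even (start, accept=yes) and q_odd
Processing string '10111001' character by character:
  Position 0: read '1', 1-count=1 -> q_odd
  Position 1: read '0', 1-count=1 -> q_odd (no change)
  Position 2: read '1', 1-count=2 -> q_even
  Position 3: read '1', 1-count=3 -> q_odd
  Position 4: read '1', 1-count=4 -> q_even
  Position 5: read '0', 1-count=4 -> q_even (no change)
  Position 6: read '0', 1-count=4 -> q_even (no change)
  Position 7: read '1', 1-count=5 -> q_odd
Final state: q_odd, total 1s = 5 (odd); the DFA requires an even count -> reject

0


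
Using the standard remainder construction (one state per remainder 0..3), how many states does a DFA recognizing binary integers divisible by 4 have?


Divisibility by 4 is tracked via the remainder mod 4: 0, 1, ..., 3
The construction assigns one state to each remainder
Number of remainders = 4

4


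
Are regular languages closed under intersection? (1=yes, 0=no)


Regular languages are closed under:
- Union (DFA product construction)
- Intersection (DFA product construction)
- Complement (swap accept/reject states)
- Concatenation (NFA construction)
- Kleene star (NFA construction)
intersection is in this list
Therefore: closed

1


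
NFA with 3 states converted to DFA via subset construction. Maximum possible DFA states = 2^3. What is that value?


NFA has 3 states
Subset construction: each DFA state = subset of NFA states
Maximum subsets = 2^3
2^3 = 8

8


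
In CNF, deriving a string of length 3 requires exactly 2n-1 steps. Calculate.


Chomsky Normal Form derivation:
String length n = 3
Each step either:
  - Splits a nonterminal into two (n-1 such steps)
  - Converts a nonterminal to terminal (n such steps)
Total = (n-1) + n = 2n - 1
= 2(3) - 1
= 6 - 1
= 5

5


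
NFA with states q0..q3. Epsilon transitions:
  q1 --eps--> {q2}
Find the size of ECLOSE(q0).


Starting from q0
Initialize closure = {q0}
q0 has no outgoing epsilon transitions -> nothing to add
Final closure: {q0}
Size = 1

1


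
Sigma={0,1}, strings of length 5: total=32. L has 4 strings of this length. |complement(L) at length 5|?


Alphabet: {0,1}
String length: 5
Total strings of length 5 = 2^5 = 32
Strings in L = 4
Complement = total - |L|
= 32 - 4
= 28

28


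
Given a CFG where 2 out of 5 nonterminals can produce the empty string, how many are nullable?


Nonterminals: {S, A, B, C, D}
A nonterminal is nullable if it can derive epsilon
Counting nullable nonterminals: 2
Total nullable = 2

2


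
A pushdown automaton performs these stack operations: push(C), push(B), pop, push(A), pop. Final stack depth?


Tracing stack operations:
  push(C) -> stack = [C], depth=1
  push(B) -> stack = [C,B], depth=2
  pop -> removed B, stack = [C], depth=1
  push(A) -> stack = [C,A], depth=2
  pop -> removed A, stack = [C], depth=1
Final depth = 1

1


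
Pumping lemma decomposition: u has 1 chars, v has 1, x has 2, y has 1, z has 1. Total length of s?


|s| = |u| + |v| + |x| + |y| + |z|
= 1 + 1 + 2 + 1 + 1
= 2 + 2 + 2
= 4 + 2
= 6

6


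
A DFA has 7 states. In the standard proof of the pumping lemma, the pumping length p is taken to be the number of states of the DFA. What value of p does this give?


Pumping lemma for regular languages (standard proof):
Take p = |Q|, the number of DFA states.
Any string of length >= |Q| passes through |Q|+1 states while reading its first |Q| symbols,
so by pigeonhole some state repeats, giving the loop that can be pumped.
Here |Q| = 7
Therefore the proof uses p = 7

7


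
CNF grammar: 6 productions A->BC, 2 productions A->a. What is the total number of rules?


CNF allows two rule forms:
  A -> BC (binary): 6 rules
  A -> a (terminal): 2 rules
Total = 6 + 2 = 8

8


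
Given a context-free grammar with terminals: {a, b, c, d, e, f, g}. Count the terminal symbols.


Terminal symbols: a, b, c, d, e, f, g
Counting each: a (#1), b (#2), c (#3), d (#4), e (#5), f (#6), g (#7)
Total = 7

7


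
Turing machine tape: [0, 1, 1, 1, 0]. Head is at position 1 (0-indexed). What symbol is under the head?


Tape: [0, 1, 1, 1, 0]
Positions: 0 1 2 3 4
Values:    0 1 1 1 0
Head at position 1
tape[1] = 1

1


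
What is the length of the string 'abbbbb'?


String: 'abbbbb'
Counting characters:
  'a' appears 1 time(s)
  'b' appears 5 time(s)
Total length = 1 + 5 = 6

6


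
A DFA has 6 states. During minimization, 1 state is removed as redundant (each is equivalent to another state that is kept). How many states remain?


Original DFA: 6 states
Redundant states removed: 1
Minimized states = original - removed
= 6 - 1
= 5

5


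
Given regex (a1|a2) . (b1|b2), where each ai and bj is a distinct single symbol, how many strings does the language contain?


First group: 2 alternatives
Second group: 2 alternatives
Concatenation: each choice from group 1 pairs with each from group 2
Total = 2 x 2 = 4

4


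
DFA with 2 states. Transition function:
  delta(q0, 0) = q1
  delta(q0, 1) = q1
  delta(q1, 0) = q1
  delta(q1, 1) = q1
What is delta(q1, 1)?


Looking up transition function:
delta(q1, 1) in the table
Row: q1, Column: 1
Result: q1

q1


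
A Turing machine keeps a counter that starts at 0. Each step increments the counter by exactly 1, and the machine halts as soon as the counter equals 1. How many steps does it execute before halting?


Counter starts at 0. Counting sequence:
  Step 1: counter = 1
Counter reached 1 -> halt
Total steps = 1

1


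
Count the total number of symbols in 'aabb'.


String: 'aabb'
Counting characters:
  'a' appears 2 time(s)
  'b' appears 2 time(s)
Total length = 2 + 2 = 4

4


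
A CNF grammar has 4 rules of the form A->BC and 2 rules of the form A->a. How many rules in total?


CNF allows two rule forms:
  A -> BC (binary): 4 rules
  A -> a (terminal): 2 rules
Total = 4 + 2 = 6

6


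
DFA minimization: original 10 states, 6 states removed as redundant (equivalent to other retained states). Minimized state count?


Original DFA: 10 states
Redundant states removed: 6
Minimized states = original - removed
= 10 - 6
= 4

4


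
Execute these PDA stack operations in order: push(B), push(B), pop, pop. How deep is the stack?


Tracing stack operations:
  push(B) -> stack = [B], depth=1
  push(B) -> stack = [B,B], depth=2
  pop -> removed B, stack = [B], depth=1
  pop -> removed B, stack = [], depth=0
Final depth = 0

0


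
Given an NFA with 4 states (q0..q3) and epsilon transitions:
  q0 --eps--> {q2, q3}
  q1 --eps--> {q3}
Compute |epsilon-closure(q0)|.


Starting from q0
Initialize closure = {q0}
Follow epsilon from q0 -> add q2
Follow epsilon from q0 -> add q3
Final closure: {q0, q2, q3}
Size = 3

3


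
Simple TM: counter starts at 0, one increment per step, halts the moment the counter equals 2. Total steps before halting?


Counter starts at 0. Counting sequence:
  Step 1: counter = 1
  Step 2: counter = 2
Counter reached 2 -> halt
Total steps = 2

2


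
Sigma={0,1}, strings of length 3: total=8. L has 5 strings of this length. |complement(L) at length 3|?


Alphabet: {0,1}
String length: 3
Total strings of length 3 = 2^3 = 8
Strings in L = 5
Complement = total - |L|
= 8 - 5
= 3

3


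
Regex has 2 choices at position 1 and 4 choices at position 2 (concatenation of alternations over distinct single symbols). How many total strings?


First group: 2 alternatives
Second group: 4 alternatives
Concatenation: each choice from group 1 pairs with each from group 2
Total = 2 x 4 = 8

8


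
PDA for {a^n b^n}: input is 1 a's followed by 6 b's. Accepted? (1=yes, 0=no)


Language requires equal numbers of a's and b's
PDA pushes for each 'a', pops for each 'b'
Number of a's = 1
Number of b's = 6
1 != 6 -> Reject

0


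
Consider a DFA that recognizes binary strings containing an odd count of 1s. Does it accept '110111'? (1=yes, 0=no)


DFA has 2 states: q_even (start, accept=no) and q_odd
Processing string '110111' character by character:
  Position 0: read '1', 1-count=1 -> q_odd
  Position 1: read '1', 1-count=2 -> q_even
  Position 2: read '0', 1-count=2 -> q_even (no change)
  Position 3: read '1', 1-count=3 -> q_odd
  Position 4: read '1', 1-count=4 -> q_even
  Position 5: read '1', 1-count=5 -> q_odd
Final state: q_odd, total 1s = 5 (odd); the DFA requires an odd count -> accept

1
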